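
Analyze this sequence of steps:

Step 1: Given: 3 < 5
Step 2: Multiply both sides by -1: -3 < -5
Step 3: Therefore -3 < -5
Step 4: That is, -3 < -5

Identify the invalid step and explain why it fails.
Step 2: Multiply both sides by -1: -3 < -5

Step 2 multiplies both sides by -1 but fails to reverse the inequality sign. When multiplying (or dividing) an inequality by a negative number, the direction must be reversed. Since 3 < 5, we should get -3 > -5, i.e., -3 > -5.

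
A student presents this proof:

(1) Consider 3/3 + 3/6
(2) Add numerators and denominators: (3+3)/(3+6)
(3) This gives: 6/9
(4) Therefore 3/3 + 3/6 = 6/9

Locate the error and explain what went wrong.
Step 2: Add numerators and denominators: (3+3)/(3+6)

Step 2 incorrectly adds fractions by separately adding numerators and denominators. This is wrong. The correct method requires a common denominator: 3/3 + 3/6 = (3×6 + 3×3)/(3×6) = 27/18 = 3/2. The method used gives 6/9, which is different.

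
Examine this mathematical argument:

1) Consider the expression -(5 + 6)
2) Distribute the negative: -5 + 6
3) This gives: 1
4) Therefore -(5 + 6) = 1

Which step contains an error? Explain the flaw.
Step 2: Distribute the negative: -5 + 6

Step 2 incorrectly distributes the negative sign. The correct distribution is -(5 + 6) = -5 - 6 = -11. The negative must be applied to both terms, not just the first. The error treats -(5 + 6) as -5 + 6, which equals 1 instead of -11.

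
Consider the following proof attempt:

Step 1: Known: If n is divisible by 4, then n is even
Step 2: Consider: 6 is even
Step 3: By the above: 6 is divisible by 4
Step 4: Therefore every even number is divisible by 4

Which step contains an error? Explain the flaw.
Step 3: By the above: 6 is divisible by 4

Step 3 commits the fallacy of affirming the consequent. The known fact 'divisible by 4 → even' does NOT imply 'even → divisible by 4'. That would be the converse, which is false. For example, 6 is even but 6 ÷ 4 = 1.50, which is not an integer.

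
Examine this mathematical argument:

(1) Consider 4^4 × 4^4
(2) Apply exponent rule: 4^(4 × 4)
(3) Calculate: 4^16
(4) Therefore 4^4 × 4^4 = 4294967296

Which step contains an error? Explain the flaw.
Step 2: Apply exponent rule: 4^(4 × 4)

Step 2 incorrectly states that a^b × a^c = a^(b×c). The correct rule is a^b × a^c = a^(b+c). The actual value is 4^4 × 4^4 = 4^8 = 65536, not 4^16 = 4294967296.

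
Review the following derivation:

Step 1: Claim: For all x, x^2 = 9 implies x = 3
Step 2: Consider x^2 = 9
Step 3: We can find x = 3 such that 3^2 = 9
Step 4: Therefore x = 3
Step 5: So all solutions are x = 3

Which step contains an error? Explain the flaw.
Step 4: Therefore x = 3

Step 4 incorrectly concludes that x = 3 is the only solution. The proof shows that x = 3 is A solution (existence), but does not show it is the ONLY solution (uniqueness). In fact, x = -3 is also a solution since (-3)^2 = 9. Finding one solution doesn't prove there are no others.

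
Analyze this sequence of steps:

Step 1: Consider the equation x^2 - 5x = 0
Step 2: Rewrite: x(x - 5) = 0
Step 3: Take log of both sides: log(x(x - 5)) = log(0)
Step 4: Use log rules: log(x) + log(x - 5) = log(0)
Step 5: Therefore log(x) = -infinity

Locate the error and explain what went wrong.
Step 3: Take log of both sides: log(x(x - 5)) = log(0)

Step 3 takes the logarithm of both sides, resulting in log(0) on the right side. The logarithm is only defined for positive numbers; log(0) is undefined (approaches negative infinity). This operation is invalid.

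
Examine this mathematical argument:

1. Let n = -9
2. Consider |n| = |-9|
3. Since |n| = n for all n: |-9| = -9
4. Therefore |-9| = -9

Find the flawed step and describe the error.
Step 3: Since |n| = n for all n: |-9| = -9

Step 3 incorrectly states that |n| = n for all n. The correct definition is |n| = n when n >= 0, and |n| = -n when n < 0. Since -9 < 0, we have |-9| = -(-9) = 9, not -9.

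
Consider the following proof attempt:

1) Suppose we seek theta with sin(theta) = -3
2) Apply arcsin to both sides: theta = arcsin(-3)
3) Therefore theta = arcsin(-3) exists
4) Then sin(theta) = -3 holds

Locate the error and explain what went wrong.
Step 2: Apply arcsin to both sides: theta = arcsin(-3)

Step 2 applies arcsin to -3. However, arcsin(x) is only defined for x in [-1, 1] because sin(theta) can only produce values in that range. Since |-3| > 1, arcsin(-3) is undefined. There is no angle whose sine equals -3.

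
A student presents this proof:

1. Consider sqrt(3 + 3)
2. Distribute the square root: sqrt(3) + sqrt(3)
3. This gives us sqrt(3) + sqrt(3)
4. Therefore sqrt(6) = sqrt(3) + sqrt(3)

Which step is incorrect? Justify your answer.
Step 2: Distribute the square root: sqrt(3) + sqrt(3)

Step 2 incorrectly 'distributes' the square root over addition. The square root function does not distribute: sqrt(a + b) ≠ sqrt(a) + sqrt(b). In fact, sqrt(3 + 3) = sqrt(6) ≈ 2.4495, while sqrt(3) + sqrt(3) ≈ 3.4641.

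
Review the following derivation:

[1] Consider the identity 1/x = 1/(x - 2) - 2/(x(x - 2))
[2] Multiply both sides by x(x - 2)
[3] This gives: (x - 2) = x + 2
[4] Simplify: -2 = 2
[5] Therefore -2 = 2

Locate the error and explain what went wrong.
Step 3: This gives: (x - 2) = x + 2

Step 3 makes a sign error when clearing denominators. Multiplying -2/(x(x - 2)) by x(x - 2) gives -2, not +2. The correct result is (x - 2) = x - 2, which is trivially true, not (x - 2) = x + 2. (Step 1 is a valid identity: 1/(x - 2) - 2/(x(x - 2)) = (x - 2)/(x(x - 2)) = 1/x.)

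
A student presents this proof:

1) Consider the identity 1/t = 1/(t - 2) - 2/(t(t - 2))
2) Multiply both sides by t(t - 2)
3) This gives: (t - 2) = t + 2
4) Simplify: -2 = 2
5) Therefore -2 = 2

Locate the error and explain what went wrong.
Step 3: This gives: (t - 2) = t + 2

Step 3 makes a sign error when clearing denominators. Multiplying -2/(t(t - 2)) by t(t - 2) gives -2, not +2. The correct result is (t - 2) = t - 2, which is trivially true, not (t - 2) = t + 2. (Step 1 is a valid identity: 1/(t - 2) - 2/(t(t - 2)) = (t - 2)/(t(t - 2)) = 1/t.)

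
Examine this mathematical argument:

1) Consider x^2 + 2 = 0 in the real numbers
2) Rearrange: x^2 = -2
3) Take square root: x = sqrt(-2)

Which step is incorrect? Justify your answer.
Step 3: Take square root: x = sqrt(-2)

Step 3 takes the square root of -2, which is negative. In the real number system, the square root of a negative number is undefined. The equation x^2 + 2 = 0 has no real solutions. Square roots of negative numbers only exist in the complex numbers.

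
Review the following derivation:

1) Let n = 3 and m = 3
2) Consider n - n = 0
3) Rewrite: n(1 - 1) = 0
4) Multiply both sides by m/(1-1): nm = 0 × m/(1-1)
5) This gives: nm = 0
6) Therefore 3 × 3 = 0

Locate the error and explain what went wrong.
Step 4: Multiply both sides by m/(1-1): nm = 0 × m/(1-1)

Step 4 multiplies both sides by m/(1-1). However, 1-1 = 0, so this is multiplication by m/0, which is undefined. We cannot multiply by an undefined expression.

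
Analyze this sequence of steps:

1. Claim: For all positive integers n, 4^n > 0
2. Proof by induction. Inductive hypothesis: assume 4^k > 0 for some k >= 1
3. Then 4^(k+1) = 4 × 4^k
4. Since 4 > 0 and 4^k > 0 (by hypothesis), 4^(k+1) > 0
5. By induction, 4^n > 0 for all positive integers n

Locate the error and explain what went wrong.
Step 5: By induction, 4^n > 0 for all positive integers n

Step 5 concludes the proof by induction, but no base case was ever established. A valid induction proof requires: (1) a base case proving 4^1 > 0, and (2) an inductive step showing IF 4^k > 0 THEN 4^(k+1) > 0. Steps 2-4 correctly establish the inductive step, but without the base case the conclusion in step 5 does not follow.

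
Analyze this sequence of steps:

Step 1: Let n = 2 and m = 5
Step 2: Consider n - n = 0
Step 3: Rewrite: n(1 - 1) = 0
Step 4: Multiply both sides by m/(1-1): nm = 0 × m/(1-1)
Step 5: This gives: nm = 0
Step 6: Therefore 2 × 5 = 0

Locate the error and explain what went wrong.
Step 4: Multiply both sides by m/(1-1): nm = 0 × m/(1-1)

Step 4 multiplies both sides by m/(1-1). However, 1-1 = 0, so this is multiplication by m/0, which is undefined. We cannot multiply by an undefined expression.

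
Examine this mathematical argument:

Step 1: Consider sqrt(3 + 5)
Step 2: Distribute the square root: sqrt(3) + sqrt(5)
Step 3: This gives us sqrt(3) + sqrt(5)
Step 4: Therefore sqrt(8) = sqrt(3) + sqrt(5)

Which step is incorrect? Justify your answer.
Step 2: Distribute the square root: sqrt(3) + sqrt(5)

Step 2 incorrectly 'distributes' the square root over addition. The square root function does not distribute: sqrt(a + b) ≠ sqrt(a) + sqrt(b). In fact, sqrt(3 + 5) = sqrt(8) ≈ 2.8284, while sqrt(3) + sqrt(5) ≈ 3.9681.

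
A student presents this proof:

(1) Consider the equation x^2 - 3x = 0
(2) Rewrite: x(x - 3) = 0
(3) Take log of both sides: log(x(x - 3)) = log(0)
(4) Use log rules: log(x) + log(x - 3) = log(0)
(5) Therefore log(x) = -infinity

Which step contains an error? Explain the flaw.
Step 3: Take log of both sides: log(x(x - 3)) = log(0)

Step 3 takes the logarithm of both sides, resulting in log(0) on the right side. The logarithm is only defined for positive numbers; log(0) is undefined (approaches negative infinity). This operation is invalid.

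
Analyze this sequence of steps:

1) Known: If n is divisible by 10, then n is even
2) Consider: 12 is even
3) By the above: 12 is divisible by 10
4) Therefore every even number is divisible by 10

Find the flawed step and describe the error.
Step 3: By the above: 12 is divisible by 10

Step 3 commits the fallacy of affirming the consequent. The known fact 'divisible by 10 → even' does NOT imply 'even → divisible by 10'. That would be the converse, which is false. For example, 12 is even but 12 ÷ 10 = 1.20, which is not an integer.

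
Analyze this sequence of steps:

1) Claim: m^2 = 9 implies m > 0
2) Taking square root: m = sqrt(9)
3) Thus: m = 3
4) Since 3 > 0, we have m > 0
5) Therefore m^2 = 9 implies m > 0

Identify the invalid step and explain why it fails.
Step 2: Taking square root: m = sqrt(9)

Step 2 takes the square root and assumes the positive root only. The equation m^2 = 9 actually has two solutions: m = 3 and m = -3. The proof silently assumes m > 0 without justification, then uses this assumption to conclude m > 0, which is circular. The counterexample m = -3 shows the claim is false.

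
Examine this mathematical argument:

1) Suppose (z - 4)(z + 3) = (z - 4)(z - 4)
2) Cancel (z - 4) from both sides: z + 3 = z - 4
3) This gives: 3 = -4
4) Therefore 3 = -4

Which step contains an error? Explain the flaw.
Step 2: Cancel (z - 4) from both sides: z + 3 = z - 4

Step 2 cancels (z - 4) from both sides. This is only valid if (z - 4) ≠ 0, i.e., z ≠ 4. When z = 4, both sides equal zero regardless of the other factors. The correct approach requires considering z = 4 as a separate case.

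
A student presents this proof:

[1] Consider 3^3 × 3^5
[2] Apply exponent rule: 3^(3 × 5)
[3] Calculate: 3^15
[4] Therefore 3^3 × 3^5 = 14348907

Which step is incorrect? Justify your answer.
Step 2: Apply exponent rule: 3^(3 × 5)

Step 2 incorrectly states that a^b × a^c = a^(b×c). The correct rule is a^b × a^c = a^(b+c). The actual value is 3^3 × 3^5 = 3^8 = 6561, not 3^15 = 14348907.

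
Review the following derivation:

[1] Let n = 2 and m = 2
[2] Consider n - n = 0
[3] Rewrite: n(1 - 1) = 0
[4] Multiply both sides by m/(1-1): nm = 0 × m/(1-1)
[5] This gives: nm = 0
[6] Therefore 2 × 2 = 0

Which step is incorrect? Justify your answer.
Step 4: Multiply both sides by m/(1-1): nm = 0 × m/(1-1)

Step 4 multiplies both sides by m/(1-1). However, 1-1 = 0, so this is multiplication by m/0, which is undefined. We cannot multiply by an undefined expression.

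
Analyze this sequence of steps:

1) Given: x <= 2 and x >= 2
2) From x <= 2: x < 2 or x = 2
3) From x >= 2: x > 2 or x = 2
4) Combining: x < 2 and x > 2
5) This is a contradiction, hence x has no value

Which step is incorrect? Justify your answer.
Step 4: Combining: x < 2 and x > 2

Step 4 incorrectly combines the conditions. From x <= 2 and x >= 2, the intersection is x = 2. The error treats the 'or' cases as 'and' requirements. The correct conclusion is that x = 2 is the unique solution, not that no solution exists.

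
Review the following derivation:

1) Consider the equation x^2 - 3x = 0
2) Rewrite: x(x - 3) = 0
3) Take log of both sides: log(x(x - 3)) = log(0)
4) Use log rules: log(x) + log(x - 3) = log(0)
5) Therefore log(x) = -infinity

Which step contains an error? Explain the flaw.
Step 3: Take log of both sides: log(x(x - 3)) = log(0)

Step 3 takes the logarithm of both sides, resulting in log(0) on the right side. The logarithm is only defined for positive numbers; log(0) is undefined (approaches negative infinity). This operation is invalid.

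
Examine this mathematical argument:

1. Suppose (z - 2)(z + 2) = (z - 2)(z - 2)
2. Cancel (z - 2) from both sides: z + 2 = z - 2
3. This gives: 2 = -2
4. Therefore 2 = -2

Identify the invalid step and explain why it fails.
Step 2: Cancel (z - 2) from both sides: z + 2 = z - 2

Step 2 cancels (z - 2) from both sides. This is only valid if (z - 2) ≠ 0, i.e., z ≠ 2. When z = 2, both sides equal zero regardless of the other factors. The correct approach requires considering z = 2 as a separate case.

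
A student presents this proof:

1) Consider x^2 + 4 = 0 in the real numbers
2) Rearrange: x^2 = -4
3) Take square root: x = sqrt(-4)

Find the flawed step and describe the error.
Step 3: Take square root: x = sqrt(-4)

Step 3 takes the square root of -4, which is negative. In the real number system, the square root of a negative number is undefined. The equation x^2 + 4 = 0 has no real solutions. Square roots of negative numbers only exist in the complex numbers.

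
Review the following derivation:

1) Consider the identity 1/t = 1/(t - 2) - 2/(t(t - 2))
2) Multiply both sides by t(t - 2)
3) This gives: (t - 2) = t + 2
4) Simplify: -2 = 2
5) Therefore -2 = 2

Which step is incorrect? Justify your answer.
Step 3: This gives: (t - 2) = t + 2

Step 3 makes a sign error when clearing denominators. Multiplying -2/(t(t - 2)) by t(t - 2) gives -2, not +2. The correct result is (t - 2) = t - 2, which is trivially true, not (t - 2) = t + 2. (Step 1 is a valid identity: 1/(t - 2) - 2/(t(t - 2)) = (t - 2)/(t(t - 2)) = 1/t.)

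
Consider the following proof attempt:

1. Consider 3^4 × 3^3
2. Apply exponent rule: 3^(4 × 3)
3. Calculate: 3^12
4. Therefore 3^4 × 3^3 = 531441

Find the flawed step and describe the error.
Step 2: Apply exponent rule: 3^(4 × 3)

Step 2 incorrectly states that a^b × a^c = a^(b×c). The correct rule is a^b × a^c = a^(b+c). The actual value is 3^4 × 3^3 = 3^7 = 2187, not 3^12 = 531441.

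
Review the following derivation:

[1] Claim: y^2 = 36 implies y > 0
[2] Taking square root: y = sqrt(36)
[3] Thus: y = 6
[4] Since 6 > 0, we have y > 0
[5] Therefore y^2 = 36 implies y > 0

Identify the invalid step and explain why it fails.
Step 2: Taking square root: y = sqrt(36)

Step 2 takes the square root and assumes the positive root only. The equation y^2 = 36 actually has two solutions: y = 6 and y = -6. The proof silently assumes y > 0 without justification, then uses this assumption to conclude y > 0, which is circular. The counterexample y = -6 shows the claim is false.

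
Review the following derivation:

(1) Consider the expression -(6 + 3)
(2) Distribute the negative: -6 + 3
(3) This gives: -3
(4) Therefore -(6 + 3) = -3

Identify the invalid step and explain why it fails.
Step 2: Distribute the negative: -6 + 3

Step 2 incorrectly distributes the negative sign. The correct distribution is -(6 + 3) = -6 - 3 = -9. The negative must be applied to both terms, not just the first. The error treats -(6 + 3) as -6 + 3, which equals -3 instead of -9.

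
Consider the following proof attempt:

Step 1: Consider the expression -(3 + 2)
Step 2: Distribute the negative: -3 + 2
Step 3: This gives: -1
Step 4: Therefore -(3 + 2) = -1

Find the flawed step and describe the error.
Step 2: Distribute the negative: -3 + 2

Step 2 incorrectly distributes the negative sign. The correct distribution is -(3 + 2) = -3 - 2 = -5. The negative must be applied to both terms, not just the first. The error treats -(3 + 2) as -3 + 2, which equals -1 instead of -5.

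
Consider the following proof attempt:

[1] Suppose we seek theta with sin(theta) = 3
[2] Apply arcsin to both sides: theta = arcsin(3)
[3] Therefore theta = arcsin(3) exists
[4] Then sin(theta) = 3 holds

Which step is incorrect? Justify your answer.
Step 2: Apply arcsin to both sides: theta = arcsin(3)

Step 2 applies arcsin to 3. However, arcsin(x) is only defined for x in [-1, 1] because sin(theta) can only produce values in that range. Since |3| > 1, arcsin(3) is undefined. There is no angle whose sine equals 3.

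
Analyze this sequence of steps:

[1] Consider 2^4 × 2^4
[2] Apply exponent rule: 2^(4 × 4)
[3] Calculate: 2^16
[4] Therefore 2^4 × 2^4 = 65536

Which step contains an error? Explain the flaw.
Step 2: Apply exponent rule: 2^(4 × 4)

Step 2 incorrectly states that a^b × a^c = a^(b×c). The correct rule is a^b × a^c = a^(b+c). The actual value is 2^4 × 2^4 = 2^8 = 256, not 2^16 = 65536.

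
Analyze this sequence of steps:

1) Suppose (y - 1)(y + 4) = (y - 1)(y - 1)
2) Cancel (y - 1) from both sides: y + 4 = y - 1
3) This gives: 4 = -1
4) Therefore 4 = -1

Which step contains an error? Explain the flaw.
Step 2: Cancel (y - 1) from both sides: y + 4 = y - 1

Step 2 cancels (y - 1) from both sides. This is only valid if (y - 1) ≠ 0, i.e., y ≠ 1. When y = 1, both sides equal zero regardless of the other factors. The correct approach requires considering y = 1 as a separate case.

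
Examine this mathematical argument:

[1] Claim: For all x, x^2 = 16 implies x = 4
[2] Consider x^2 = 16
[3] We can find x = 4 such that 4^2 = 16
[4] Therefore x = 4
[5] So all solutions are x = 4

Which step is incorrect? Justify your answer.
Step 4: Therefore x = 4

Step 4 incorrectly concludes that x = 4 is the only solution. The proof shows that x = 4 is A solution (existence), but does not show it is the ONLY solution (uniqueness). In fact, x = -4 is also a solution since (-4)^2 = 16. Finding one solution doesn't prove there are no others.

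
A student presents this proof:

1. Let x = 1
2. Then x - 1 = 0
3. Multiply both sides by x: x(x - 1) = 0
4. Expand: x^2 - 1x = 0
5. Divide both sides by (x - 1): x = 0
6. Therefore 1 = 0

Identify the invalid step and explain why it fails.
Step 5: Divide both sides by (x - 1): x = 0

Step 5 divides both sides by (x - 1). However, since x = 1, we have (x - 1) = 0. Division by zero is undefined, making this step invalid.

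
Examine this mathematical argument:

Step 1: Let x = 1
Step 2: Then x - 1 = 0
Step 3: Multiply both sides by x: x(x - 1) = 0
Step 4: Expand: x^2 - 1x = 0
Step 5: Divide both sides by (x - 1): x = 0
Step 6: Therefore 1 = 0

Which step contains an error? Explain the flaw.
Step 5: Divide both sides by (x - 1): x = 0

Step 5 divides both sides by (x - 1). However, since x = 1, we have (x - 1) = 0. Division by zero is undefined, making this step invalid.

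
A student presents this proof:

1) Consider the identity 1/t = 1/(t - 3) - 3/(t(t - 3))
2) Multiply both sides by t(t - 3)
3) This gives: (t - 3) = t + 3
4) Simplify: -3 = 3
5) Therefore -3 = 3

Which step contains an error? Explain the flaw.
Step 3: This gives: (t - 3) = t + 3

Step 3 makes a sign error when clearing denominators. Multiplying -3/(t(t - 3)) by t(t - 3) gives -3, not +3. The correct result is (t - 3) = t - 3, which is trivially true, not (t - 3) = t + 3. (Step 1 is a valid identity: 1/(t - 3) - 3/(t(t - 3)) = (t - 3)/(t(t - 3)) = 1/t.)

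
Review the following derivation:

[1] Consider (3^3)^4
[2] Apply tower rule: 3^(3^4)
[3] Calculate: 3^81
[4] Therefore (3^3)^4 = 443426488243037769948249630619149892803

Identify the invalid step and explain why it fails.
Step 2: Apply tower rule: 3^(3^4)

Step 2 incorrectly states that (a^b)^c = a^(b^c). The correct rule is (a^b)^c = a^(b×c). The actual value is (3^3)^4 = 3^12 = 531441, not 3^81 = 443426488243037769948249630619149892803.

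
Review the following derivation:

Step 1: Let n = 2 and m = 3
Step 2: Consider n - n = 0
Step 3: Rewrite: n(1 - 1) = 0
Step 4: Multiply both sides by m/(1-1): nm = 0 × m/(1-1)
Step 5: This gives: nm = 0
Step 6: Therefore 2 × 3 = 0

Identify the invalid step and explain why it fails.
Step 4: Multiply both sides by m/(1-1): nm = 0 × m/(1-1)

Step 4 multiplies both sides by m/(1-1). However, 1-1 = 0, so this is multiplication by m/0, which is undefined. We cannot multiply by an undefined expression.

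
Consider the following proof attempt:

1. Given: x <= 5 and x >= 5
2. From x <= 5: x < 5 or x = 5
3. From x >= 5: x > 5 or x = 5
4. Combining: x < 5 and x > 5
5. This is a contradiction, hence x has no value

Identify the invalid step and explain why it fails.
Step 4: Combining: x < 5 and x > 5

Step 4 incorrectly combines the conditions. From x <= 5 and x >= 5, the intersection is x = 5. The error treats the 'or' cases as 'and' requirements. The correct conclusion is that x = 5 is the unique solution, not that no solution exists.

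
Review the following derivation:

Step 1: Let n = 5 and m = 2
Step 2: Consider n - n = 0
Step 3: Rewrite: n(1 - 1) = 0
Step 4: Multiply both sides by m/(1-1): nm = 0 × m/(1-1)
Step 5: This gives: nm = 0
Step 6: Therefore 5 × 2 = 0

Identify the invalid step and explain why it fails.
Step 4: Multiply both sides by m/(1-1): nm = 0 × m/(1-1)

Step 4 multiplies both sides by m/(1-1). However, 1-1 = 0, so this is multiplication by m/0, which is undefined. We cannot multiply by an undefined expression.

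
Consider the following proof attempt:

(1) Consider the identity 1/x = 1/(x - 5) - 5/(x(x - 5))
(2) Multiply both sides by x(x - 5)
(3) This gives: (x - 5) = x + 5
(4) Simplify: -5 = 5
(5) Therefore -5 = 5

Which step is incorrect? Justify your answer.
Step 3: This gives: (x - 5) = x + 5

Step 3 makes a sign error when clearing denominators. Multiplying -5/(x(x - 5)) by x(x - 5) gives -5, not +5. The correct result is (x - 5) = x - 5, which is trivially true, not (x - 5) = x + 5. (Step 1 is a valid identity: 1/(x - 5) - 5/(x(x - 5)) = (x - 5)/(x(x - 5)) = 1/x.)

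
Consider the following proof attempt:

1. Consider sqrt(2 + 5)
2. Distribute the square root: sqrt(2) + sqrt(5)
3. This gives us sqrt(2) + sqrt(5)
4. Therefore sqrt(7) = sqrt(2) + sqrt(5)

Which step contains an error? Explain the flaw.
Step 2: Distribute the square root: sqrt(2) + sqrt(5)

Step 2 incorrectly 'distributes' the square root over addition. The square root function does not distribute: sqrt(a + b) ≠ sqrt(a) + sqrt(b). In fact, sqrt(2 + 5) = sqrt(7) ≈ 2.6458, while sqrt(2) + sqrt(5) ≈ 3.6503.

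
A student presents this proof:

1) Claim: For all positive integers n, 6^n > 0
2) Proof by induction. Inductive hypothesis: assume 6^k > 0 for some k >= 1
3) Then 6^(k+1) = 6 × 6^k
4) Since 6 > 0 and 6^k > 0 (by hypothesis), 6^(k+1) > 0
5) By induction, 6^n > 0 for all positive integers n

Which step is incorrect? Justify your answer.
Step 5: By induction, 6^n > 0 for all positive integers n

Step 5 concludes the proof by induction, but no base case was ever established. A valid induction proof requires: (1) a base case proving 6^1 > 0, and (2) an inductive step showing IF 6^k > 0 THEN 6^(k+1) > 0. Steps 2-4 correctly establish the inductive step, but without the base case the conclusion in step 5 does not follow.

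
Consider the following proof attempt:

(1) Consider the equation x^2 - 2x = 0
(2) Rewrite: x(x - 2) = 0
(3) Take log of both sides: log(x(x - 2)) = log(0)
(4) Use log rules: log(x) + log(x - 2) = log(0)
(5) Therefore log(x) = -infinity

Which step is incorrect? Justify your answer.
Step 3: Take log of both sides: log(x(x - 2)) = log(0)

Step 3 takes the logarithm of both sides, resulting in log(0) on the right side. The logarithm is only defined for positive numbers; log(0) is undefined (approaches negative infinity). This operation is invalid.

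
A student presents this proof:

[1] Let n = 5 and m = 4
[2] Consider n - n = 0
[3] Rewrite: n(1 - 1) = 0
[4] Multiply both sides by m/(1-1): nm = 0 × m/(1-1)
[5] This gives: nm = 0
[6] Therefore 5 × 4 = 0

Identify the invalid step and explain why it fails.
Step 4: Multiply both sides by m/(1-1): nm = 0 × m/(1-1)

Step 4 multiplies both sides by m/(1-1). However, 1-1 = 0, so this is multiplication by m/0, which is undefined. We cannot multiply by an undefined expression.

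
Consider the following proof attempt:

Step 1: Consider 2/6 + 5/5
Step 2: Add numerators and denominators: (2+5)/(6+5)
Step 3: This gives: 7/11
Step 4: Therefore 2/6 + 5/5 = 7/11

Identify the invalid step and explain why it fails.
Step 2: Add numerators and denominators: (2+5)/(6+5)

Step 2 incorrectly adds fractions by separately adding numerators and denominators. This is wrong. The correct method requires a common denominator: 2/6 + 5/5 = (2×5 + 5×6)/(6×5) = 40/30 = 4/3. The method used gives 7/11, which is different.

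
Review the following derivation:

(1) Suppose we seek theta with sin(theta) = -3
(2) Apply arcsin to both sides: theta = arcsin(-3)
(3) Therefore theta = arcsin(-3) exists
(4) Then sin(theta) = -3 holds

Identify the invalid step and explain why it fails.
Step 2: Apply arcsin to both sides: theta = arcsin(-3)

Step 2 applies arcsin to -3. However, arcsin(x) is only defined for x in [-1, 1] because sin(theta) can only produce values in that range. Since |-3| > 1, arcsin(-3) is undefined. There is no angle whose sine equals -3.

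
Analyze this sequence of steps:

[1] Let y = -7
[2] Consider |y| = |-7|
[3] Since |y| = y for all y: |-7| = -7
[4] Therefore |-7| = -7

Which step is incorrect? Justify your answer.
Step 3: Since |y| = y for all y: |-7| = -7

Step 3 incorrectly states that |y| = y for all y. The correct definition is |y| = y when y >= 0, and |y| = -y when y < 0. Since -7 < 0, we have |-7| = -(-7) = 7, not -7.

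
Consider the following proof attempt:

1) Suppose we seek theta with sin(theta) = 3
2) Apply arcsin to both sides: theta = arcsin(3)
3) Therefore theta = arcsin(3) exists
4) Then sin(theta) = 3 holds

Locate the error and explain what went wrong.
Step 2: Apply arcsin to both sides: theta = arcsin(3)

Step 2 applies arcsin to 3. However, arcsin(x) is only defined for x in [-1, 1] because sin(theta) can only produce values in that range. Since |3| > 1, arcsin(3) is undefined. There is no angle whose sine equals 3.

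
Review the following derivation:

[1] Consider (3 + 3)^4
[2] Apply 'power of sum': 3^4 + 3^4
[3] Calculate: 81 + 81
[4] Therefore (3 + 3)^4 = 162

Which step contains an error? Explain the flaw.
Step 2: Apply 'power of sum': 3^4 + 3^4

Step 2 incorrectly applies a non-existent rule '(a+b)^n = a^n + b^n'. This is false in general. The correct expansion uses the binomial theorem. The actual value is (3 + 3)^4 = 6^4 = 1296, not 162.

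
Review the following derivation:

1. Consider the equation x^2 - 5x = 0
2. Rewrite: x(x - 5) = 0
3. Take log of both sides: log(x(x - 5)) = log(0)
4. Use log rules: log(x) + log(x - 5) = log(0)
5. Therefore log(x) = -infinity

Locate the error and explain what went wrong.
Step 3: Take log of both sides: log(x(x - 5)) = log(0)

Step 3 takes the logarithm of both sides, resulting in log(0) on the right side. The logarithm is only defined for positive numbers; log(0) is undefined (approaches negative infinity). This operation is invalid.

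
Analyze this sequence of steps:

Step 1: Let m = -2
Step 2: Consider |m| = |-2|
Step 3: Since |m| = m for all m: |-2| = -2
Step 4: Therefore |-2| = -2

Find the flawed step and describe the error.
Step 3: Since |m| = m for all m: |-2| = -2

Step 3 incorrectly states that |m| = m for all m. The correct definition is |m| = m when m >= 0, and |m| = -m when m < 0. Since -2 < 0, we have |-2| = -(-2) = 2, not -2.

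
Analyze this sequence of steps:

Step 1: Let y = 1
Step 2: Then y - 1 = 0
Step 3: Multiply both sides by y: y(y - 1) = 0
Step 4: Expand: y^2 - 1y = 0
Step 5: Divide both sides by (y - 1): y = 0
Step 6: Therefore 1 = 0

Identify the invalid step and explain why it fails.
Step 5: Divide both sides by (y - 1): y = 0

Step 5 divides both sides by (y - 1). However, since y = 1, we have (y - 1) = 0. Division by zero is undefined, making this step invalid.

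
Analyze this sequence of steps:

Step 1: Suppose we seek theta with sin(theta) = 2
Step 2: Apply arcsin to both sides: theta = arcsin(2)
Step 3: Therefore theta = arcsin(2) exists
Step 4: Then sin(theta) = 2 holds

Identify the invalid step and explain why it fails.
Step 2: Apply arcsin to both sides: theta = arcsin(2)

Step 2 applies arcsin to 2. However, arcsin(x) is only defined for x in [-1, 1] because sin(theta) can only produce values in that range. Since |2| > 1, arcsin(2) is undefined. There is no angle whose sine equals 2.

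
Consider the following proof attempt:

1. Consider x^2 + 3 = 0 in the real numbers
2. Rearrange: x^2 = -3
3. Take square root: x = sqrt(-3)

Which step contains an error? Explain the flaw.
Step 3: Take square root: x = sqrt(-3)

Step 3 takes the square root of -3, which is negative. In the real number system, the square root of a negative number is undefined. The equation x^2 + 3 = 0 has no real solutions. Square roots of negative numbers only exist in the complex numbers.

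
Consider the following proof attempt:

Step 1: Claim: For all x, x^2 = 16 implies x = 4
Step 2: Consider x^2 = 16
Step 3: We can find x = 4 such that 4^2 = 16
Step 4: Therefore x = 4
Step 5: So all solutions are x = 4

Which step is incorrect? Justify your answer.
Step 4: Therefore x = 4

Step 4 incorrectly concludes that x = 4 is the only solution. The proof shows that x = 4 is A solution (existence), but does not show it is the ONLY solution (uniqueness). In fact, x = -4 is also a solution since (-4)^2 = 16. Finding one solution doesn't prove there are no others.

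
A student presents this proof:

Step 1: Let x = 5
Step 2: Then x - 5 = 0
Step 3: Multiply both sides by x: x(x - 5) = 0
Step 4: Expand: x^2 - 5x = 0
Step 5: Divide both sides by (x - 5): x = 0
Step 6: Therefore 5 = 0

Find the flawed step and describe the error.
Step 5: Divide both sides by (x - 5): x = 0

Step 5 divides both sides by (x - 5). However, since x = 5, we have (x - 5) = 0. Division by zero is undefined, making this step invalid.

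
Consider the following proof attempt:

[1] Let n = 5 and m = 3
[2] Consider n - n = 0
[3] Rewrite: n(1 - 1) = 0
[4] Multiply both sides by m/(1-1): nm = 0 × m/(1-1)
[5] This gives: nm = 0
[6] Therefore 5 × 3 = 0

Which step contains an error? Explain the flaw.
Step 4: Multiply both sides by m/(1-1): nm = 0 × m/(1-1)

Step 4 multiplies both sides by m/(1-1). However, 1-1 = 0, so this is multiplication by m/0, which is undefined. We cannot multiply by an undefined expression.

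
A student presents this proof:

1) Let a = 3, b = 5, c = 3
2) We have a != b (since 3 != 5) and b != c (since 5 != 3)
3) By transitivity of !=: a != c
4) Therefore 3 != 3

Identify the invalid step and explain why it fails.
Step 3: By transitivity of !=: a != c

Step 3 incorrectly applies transitivity to the '!=' relation. Transitivity states: if a R b and b R c, then a R c. However, '!=' is not transitive. Counterexample: 3 != 5 and 5 != 3, but 3 = 3 (both equal 3). Transitivity holds for relations like <, <=, =, but not for !=.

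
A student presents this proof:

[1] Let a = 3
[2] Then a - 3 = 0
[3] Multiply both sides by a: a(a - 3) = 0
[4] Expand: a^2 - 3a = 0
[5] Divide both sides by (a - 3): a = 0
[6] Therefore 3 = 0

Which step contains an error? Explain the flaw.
Step 5: Divide both sides by (a - 3): a = 0

Step 5 divides both sides by (a - 3). However, since a = 3, we have (a - 3) = 0. Division by zero is undefined, making this step invalid.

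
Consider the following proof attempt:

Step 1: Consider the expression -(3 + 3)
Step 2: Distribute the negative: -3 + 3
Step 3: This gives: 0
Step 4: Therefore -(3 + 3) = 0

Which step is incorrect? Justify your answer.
Step 2: Distribute the negative: -3 + 3

Step 2 incorrectly distributes the negative sign. The correct distribution is -(3 + 3) = -3 - 3 = -6. The negative must be applied to both terms, not just the first. The error treats -(3 + 3) as -3 + 3, which equals 0 instead of -6.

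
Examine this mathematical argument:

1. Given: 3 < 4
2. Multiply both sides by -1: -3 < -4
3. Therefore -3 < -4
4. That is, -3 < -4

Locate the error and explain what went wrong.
Step 2: Multiply both sides by -1: -3 < -4

Step 2 multiplies both sides by -1 but fails to reverse the inequality sign. When multiplying (or dividing) an inequality by a negative number, the direction must be reversed. Since 3 < 4, we should get -3 > -4, i.e., -3 > -4.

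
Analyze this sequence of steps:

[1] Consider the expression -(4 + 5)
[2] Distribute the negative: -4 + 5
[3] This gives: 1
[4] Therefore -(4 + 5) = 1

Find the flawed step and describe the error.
Step 2: Distribute the negative: -4 + 5

Step 2 incorrectly distributes the negative sign. The correct distribution is -(4 + 5) = -4 - 5 = -9. The negative must be applied to both terms, not just the first. The error treats -(4 + 5) as -4 + 5, which equals 1 instead of -9.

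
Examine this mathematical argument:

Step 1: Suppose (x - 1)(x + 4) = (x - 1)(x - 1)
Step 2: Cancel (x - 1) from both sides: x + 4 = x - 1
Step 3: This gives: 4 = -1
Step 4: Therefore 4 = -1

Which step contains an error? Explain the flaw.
Step 2: Cancel (x - 1) from both sides: x + 4 = x - 1

Step 2 cancels (x - 1) from both sides. This is only valid if (x - 1) ≠ 0, i.e., x ≠ 1. When x = 1, both sides equal zero regardless of the other factors. The correct approach requires considering x = 1 as a separate case.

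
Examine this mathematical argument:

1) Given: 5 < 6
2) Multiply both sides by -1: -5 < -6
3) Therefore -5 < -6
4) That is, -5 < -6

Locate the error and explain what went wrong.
Step 2: Multiply both sides by -1: -5 < -6

Step 2 multiplies both sides by -1 but fails to reverse the inequality sign. When multiplying (or dividing) an inequality by a negative number, the direction must be reversed. Since 5 < 6, we should get -5 > -6, i.e., -5 > -6.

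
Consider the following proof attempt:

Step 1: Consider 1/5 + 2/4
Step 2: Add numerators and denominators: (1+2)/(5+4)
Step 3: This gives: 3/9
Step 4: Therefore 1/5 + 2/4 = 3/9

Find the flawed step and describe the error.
Step 2: Add numerators and denominators: (1+2)/(5+4)

Step 2 incorrectly adds fractions by separately adding numerators and denominators. This is wrong. The correct method requires a common denominator: 1/5 + 2/4 = (1×4 + 2×5)/(5×4) = 14/20 = 7/10. The method used gives 3/9, which is different.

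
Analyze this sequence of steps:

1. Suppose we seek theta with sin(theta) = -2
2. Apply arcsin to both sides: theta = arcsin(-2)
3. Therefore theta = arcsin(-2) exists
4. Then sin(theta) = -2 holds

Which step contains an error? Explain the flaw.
Step 2: Apply arcsin to both sides: theta = arcsin(-2)

Step 2 applies arcsin to -2. However, arcsin(x) is only defined for x in [-1, 1] because sin(theta) can only produce values in that range. Since |-2| > 1, arcsin(-2) is undefined. There is no angle whose sine equals -2.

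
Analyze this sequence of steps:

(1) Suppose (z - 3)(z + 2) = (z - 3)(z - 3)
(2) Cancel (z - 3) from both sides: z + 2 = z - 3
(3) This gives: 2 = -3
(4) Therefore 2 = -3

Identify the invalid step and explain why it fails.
Step 2: Cancel (z - 3) from both sides: z + 2 = z - 3

Step 2 cancels (z - 3) from both sides. This is only valid if (z - 3) ≠ 0, i.e., z ≠ 3. When z = 3, both sides equal zero regardless of the other factors. The correct approach requires considering z = 3 as a separate case.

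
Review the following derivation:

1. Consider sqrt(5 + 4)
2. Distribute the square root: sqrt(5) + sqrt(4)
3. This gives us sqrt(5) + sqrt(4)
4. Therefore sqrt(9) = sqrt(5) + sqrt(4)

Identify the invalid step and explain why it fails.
Step 2: Distribute the square root: sqrt(5) + sqrt(4)

Step 2 incorrectly 'distributes' the square root over addition. The square root function does not distribute: sqrt(a + b) ≠ sqrt(a) + sqrt(b). In fact, sqrt(5 + 4) = sqrt(9) ≈ 3.0000, while sqrt(5) + sqrt(4) ≈ 4.2361.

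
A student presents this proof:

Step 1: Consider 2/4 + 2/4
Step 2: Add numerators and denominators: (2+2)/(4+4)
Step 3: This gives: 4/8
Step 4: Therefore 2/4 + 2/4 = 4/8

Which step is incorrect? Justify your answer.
Step 2: Add numerators and denominators: (2+2)/(4+4)

Step 2 incorrectly adds fractions by separately adding numerators and denominators. This is wrong. The correct method requires a common denominator: 2/4 + 2/4 = (2×4 + 2×4)/(4×4) = 16/16 = 1. The method used gives 4/8, which is different.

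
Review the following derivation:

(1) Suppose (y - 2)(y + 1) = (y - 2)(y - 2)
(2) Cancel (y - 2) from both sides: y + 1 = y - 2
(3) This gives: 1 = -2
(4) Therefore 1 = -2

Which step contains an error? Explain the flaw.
Step 2: Cancel (y - 2) from both sides: y + 1 = y - 2

Step 2 cancels (y - 2) from both sides. This is only valid if (y - 2) ≠ 0, i.e., y ≠ 2. When y = 2, both sides equal zero regardless of the other factors. The correct approach requires considering y = 2 as a separate case.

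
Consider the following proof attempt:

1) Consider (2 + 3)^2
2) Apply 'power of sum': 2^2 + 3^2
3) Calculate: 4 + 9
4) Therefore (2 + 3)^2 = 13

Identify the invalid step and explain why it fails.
Step 2: Apply 'power of sum': 2^2 + 3^2

Step 2 incorrectly applies a non-existent rule '(a+b)^n = a^n + b^n'. This is false in general. The correct expansion uses the binomial theorem. The actual value is (2 + 3)^2 = 5^2 = 25, not 13.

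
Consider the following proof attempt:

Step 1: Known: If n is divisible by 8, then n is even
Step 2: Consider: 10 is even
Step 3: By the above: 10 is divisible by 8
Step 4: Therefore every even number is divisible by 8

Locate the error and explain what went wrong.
Step 3: By the above: 10 is divisible by 8

Step 3 commits the fallacy of affirming the consequent. The known fact 'divisible by 8 → even' does NOT imply 'even → divisible by 8'. That would be the converse, which is false. For example, 10 is even but 10 ÷ 8 = 1.25, which is not an integer.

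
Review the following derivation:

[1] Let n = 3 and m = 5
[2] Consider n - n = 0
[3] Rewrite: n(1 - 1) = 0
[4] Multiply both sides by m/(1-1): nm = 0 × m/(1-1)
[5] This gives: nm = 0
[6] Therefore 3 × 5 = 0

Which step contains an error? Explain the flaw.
Step 4: Multiply both sides by m/(1-1): nm = 0 × m/(1-1)

Step 4 multiplies both sides by m/(1-1). However, 1-1 = 0, so this is multiplication by m/0, which is undefined. We cannot multiply by an undefined expression.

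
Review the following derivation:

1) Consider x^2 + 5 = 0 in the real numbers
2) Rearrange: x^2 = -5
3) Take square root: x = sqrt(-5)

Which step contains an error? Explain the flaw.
Step 3: Take square root: x = sqrt(-5)

Step 3 takes the square root of -5, which is negative. In the real number system, the square root of a negative number is undefined. The equation x^2 + 5 = 0 has no real solutions. Square roots of negative numbers only exist in the complex numbers.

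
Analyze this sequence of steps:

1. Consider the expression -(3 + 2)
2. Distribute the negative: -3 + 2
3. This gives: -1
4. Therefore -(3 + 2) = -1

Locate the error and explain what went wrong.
Step 2: Distribute the negative: -3 + 2

Step 2 incorrectly distributes the negative sign. The correct distribution is -(3 + 2) = -3 - 2 = -5. The negative must be applied to both terms, not just the first. The error treats -(3 + 2) as -3 + 2, which equals -1 instead of -5.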